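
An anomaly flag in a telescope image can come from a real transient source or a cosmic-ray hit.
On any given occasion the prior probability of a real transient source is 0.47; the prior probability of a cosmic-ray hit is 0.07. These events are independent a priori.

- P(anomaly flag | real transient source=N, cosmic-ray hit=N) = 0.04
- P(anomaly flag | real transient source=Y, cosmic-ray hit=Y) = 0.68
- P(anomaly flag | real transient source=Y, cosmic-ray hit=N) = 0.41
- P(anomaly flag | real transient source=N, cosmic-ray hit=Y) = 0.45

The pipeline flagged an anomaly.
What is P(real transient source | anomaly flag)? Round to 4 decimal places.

P(real transient source | anomaly flag) ≈ 0.8470

By total probability over the 4 (real transient source, cosmic-ray hit) configurations:
  P(anomaly flag) = 0.04*0.53*0.93 + 0.45*0.53*0.07 + 0.41*0.47*0.93 + 0.68*0.47*0.07
        = 0.019716 + 0.016695 + 0.179211 + 0.022372 = 0.237994
Keeping only the real transient source-present terms gives 0.201583, so
  P(real transient source | anomaly flag) = 0.201583 / 0.237994 ≈ 0.8470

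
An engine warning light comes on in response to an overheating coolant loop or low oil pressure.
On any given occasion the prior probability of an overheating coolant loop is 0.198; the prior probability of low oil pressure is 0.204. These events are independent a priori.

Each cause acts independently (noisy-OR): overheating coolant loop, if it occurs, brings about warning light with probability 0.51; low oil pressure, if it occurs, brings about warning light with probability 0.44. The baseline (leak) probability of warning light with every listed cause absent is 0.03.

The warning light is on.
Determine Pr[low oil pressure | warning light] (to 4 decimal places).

Under noisy-OR, P(warning light | causes) = 1 − (1−0.03)·∏(1−qᵢ) over the active causes.
Sum P(warning light|·) weighted by the priors over the 4 (overheating coolant loop, low oil pressure) configurations:
  P(warning light) = 0.03*0.802*0.796 + 0.4568*0.802*0.204 + 0.5247*0.198*0.796 + 0.733832*0.198*0.204
        = 0.019152 + 0.074736 + 0.082697 + 0.029641 = 0.206226
The terms with low oil pressure present sum to 0.104377, so
  P(low oil pressure | warning light) = 0.104377 / 0.206226 ≈ 0.5061

Pr[low oil pressure | warning light] ≈ 0.5061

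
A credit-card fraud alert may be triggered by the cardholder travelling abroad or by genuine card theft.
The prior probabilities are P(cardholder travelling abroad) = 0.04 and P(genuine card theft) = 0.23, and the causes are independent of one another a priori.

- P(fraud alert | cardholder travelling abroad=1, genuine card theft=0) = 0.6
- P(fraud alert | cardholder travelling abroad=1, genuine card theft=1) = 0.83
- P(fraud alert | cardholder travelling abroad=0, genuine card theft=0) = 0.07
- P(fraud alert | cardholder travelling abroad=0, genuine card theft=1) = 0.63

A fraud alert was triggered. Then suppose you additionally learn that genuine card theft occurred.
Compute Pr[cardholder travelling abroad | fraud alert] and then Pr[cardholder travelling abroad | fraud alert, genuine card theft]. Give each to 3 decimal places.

Pr[cardholder travelling abroad | fraud alert] ≈ 0.120; Pr[cardholder travelling abroad | fraud alert, genuine card theft] ≈ 0.052

Numerator (weight on configurations with cardholder travelling abroad): 0.018480 + 0.007636 = 0.026116
Denominator P(fraud alert): 0.07*0.96*0.77 + 0.63*0.96*0.23 + 0.6*0.04*0.77 + 0.83*0.04*0.23 = 0.216964
Posterior = 0.026116 / 0.216964 ≈ 0.120

Now condition on the additional information:
Sum P(fraud alert|·) weighted by the priors over both values of cardholder travelling abroad:
  P(fraud alert | genuine card theft) = 0.63*0.96 + 0.83*0.04
        = 0.604800 + 0.033200 = 0.638000
The terms with cardholder travelling abroad present sum to 0.033200, so
  P(cardholder travelling abroad | fraud alert, genuine card theft) = 0.033200 / 0.638000 ≈ 0.052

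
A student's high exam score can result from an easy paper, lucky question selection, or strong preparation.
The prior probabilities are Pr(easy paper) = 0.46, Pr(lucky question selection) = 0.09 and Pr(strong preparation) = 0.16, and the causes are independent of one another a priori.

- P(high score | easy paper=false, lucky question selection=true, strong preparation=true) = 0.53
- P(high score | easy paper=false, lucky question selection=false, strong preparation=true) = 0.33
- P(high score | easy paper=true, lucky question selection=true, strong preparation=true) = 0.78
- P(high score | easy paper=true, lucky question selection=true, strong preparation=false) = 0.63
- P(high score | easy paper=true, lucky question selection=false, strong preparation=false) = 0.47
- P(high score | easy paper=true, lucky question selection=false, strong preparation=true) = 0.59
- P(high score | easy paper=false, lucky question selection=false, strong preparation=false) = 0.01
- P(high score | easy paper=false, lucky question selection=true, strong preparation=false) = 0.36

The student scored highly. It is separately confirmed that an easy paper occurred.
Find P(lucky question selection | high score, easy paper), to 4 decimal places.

P(lucky question selection | high score, easy paper) ≈ 0.1168

Sum P(high score|·) weighted by the priors over the 4 (lucky question selection, strong preparation) configurations:
  P(high score | easy paper) = 0.47·0.91·0.84 + 0.59·0.91·0.16 + 0.63·0.09·0.84 + 0.78·0.09·0.16
        = 0.359268 + 0.085904 + 0.047628 + 0.011232 = 0.504032
Configurations with lucky question selection contribute 0.058860, so
  P(lucky question selection | high score, easy paper) = 0.058860 / 0.504032 ≈ 0.1168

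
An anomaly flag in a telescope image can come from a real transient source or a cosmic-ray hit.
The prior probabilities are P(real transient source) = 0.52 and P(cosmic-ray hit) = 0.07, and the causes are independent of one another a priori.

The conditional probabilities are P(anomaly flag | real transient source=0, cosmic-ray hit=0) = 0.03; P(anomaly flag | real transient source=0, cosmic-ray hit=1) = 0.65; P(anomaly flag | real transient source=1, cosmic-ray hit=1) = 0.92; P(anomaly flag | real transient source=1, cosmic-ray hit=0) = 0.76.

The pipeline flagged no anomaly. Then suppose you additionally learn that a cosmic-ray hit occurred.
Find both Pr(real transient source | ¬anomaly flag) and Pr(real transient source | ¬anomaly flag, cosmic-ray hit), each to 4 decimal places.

Enumerate the 4 (real transient source, cosmic-ray hit) configurations and weight by the priors:
  P(¬anomaly flag) = 0.97×0.48×0.93 + 0.35×0.48×0.07 + 0.24×0.52×0.93 + 0.08×0.52×0.07
        = 0.433008 + 0.011760 + 0.116064 + 0.002912 = 0.563744
Keeping only the real transient source-present terms gives 0.118976, so
  P(real transient source | ¬anomaly flag) = 0.118976 / 0.563744 ≈ 0.2110

Now condition on the additional information:
Numerator (weight on configurations with real transient source): 0.08*0.52 = 0.041600
The normalizing constant is 0.35*0.48 + 0.08*0.52 = 0.209600
P(real transient source | ¬anomaly flag, cosmic-ray hit) = 0.041600/0.209600 ≈ 0.1985

Pr(real transient source | ¬anomaly flag) ≈ 0.2110; Pr(real transient source | ¬anomaly flag, cosmic-ray hit) ≈ 0.1985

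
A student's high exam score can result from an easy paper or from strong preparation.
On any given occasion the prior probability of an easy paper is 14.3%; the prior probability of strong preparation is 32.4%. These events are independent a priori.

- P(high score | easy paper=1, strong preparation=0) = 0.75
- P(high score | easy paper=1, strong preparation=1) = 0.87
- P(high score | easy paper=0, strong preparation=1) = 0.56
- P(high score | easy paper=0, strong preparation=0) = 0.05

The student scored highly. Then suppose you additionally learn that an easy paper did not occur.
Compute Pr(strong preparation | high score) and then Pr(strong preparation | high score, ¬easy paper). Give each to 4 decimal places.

Weight on strong preparation=true, given the evidence: 0.155494 + 0.040309 = 0.195803
Normalizer over all consistent configurations: 0.05·0.857·0.676 + 0.56·0.857·0.324 + 0.75·0.143·0.676 + 0.87·0.143·0.324 = 0.297271
Posterior = 0.195803 / 0.297271 ≈ 0.6587

With the extra evidence:
P(high score | ¬easy paper) = 0.05×0.676 + 0.56×0.324 = 0.033800 + 0.181440 = 0.215240
Restricting to configurations with strong preparation present: 0.56×0.324 = 0.181440.
So P(strong preparation | high score, ¬easy paper) = 0.181440/0.215240 ≈ 0.8430.
Ruling out easy paper raises the posterior on strong preparation — the flip side of explaining away.

Pr(strong preparation | high score) ≈ 0.6587; Pr(strong preparation | high score, ¬easy paper) ≈ 0.8430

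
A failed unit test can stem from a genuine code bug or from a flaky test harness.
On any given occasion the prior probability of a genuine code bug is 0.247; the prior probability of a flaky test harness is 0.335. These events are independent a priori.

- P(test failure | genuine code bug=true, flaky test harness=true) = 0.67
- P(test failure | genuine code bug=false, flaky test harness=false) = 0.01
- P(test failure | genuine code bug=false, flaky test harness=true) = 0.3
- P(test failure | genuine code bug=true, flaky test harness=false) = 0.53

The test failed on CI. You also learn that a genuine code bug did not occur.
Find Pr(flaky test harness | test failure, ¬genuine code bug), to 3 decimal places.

Weight on flaky test harness=true, given the evidence: 0.3×0.335 = 0.100500
Normalizer over all consistent configurations: 0.01×0.665 + 0.3×0.335 = 0.107150
Posterior = 0.100500 / 0.107150 ≈ 0.938

Pr(flaky test harness | test failure, ¬genuine code bug) ≈ 0.938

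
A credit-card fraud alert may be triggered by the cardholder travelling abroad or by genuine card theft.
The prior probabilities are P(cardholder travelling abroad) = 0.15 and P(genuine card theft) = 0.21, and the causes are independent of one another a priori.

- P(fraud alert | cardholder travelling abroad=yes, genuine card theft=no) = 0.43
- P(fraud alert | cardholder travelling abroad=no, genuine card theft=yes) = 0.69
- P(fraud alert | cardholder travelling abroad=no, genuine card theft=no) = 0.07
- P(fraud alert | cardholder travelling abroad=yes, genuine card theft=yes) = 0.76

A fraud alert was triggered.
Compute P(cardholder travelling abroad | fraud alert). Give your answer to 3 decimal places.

By total probability over the 4 (cardholder travelling abroad, genuine card theft) configurations:
  P(fraud alert) = 0.07·0.85·0.79 + 0.69·0.85·0.21 + 0.43·0.15·0.79 + 0.76·0.15·0.21
        = 0.047005 + 0.123165 + 0.050955 + 0.023940 = 0.245065
Configurations with cardholder travelling abroad contribute 0.074895, so
  P(cardholder travelling abroad | fraud alert) = 0.074895 / 0.245065 ≈ 0.306

P(cardholder travelling abroad | fraud alert) ≈ 0.306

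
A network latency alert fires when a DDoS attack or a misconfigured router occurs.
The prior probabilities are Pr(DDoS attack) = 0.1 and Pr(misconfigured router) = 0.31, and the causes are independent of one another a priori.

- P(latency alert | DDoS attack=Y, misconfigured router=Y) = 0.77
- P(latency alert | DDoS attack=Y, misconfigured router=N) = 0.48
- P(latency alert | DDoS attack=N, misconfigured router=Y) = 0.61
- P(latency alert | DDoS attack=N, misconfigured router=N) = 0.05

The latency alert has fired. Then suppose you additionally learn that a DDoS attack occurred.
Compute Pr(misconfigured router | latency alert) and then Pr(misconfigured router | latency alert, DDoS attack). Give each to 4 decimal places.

For the numerator, keep only misconfigured router=true terms: 0.170190 + 0.023870 = 0.194060
The normalizing constant is 0.05×0.9×0.69 + 0.61×0.9×0.31 + 0.48×0.1×0.69 + 0.77×0.1×0.31 = 0.258230
P(misconfigured router | latency alert) = 0.194060/0.258230 ≈ 0.7515

Now condition on the additional information:
Weight on misconfigured router=true, given the evidence: 0.77×0.31 = 0.238700
The normalizing constant is 0.48×0.69 + 0.77×0.31 = 0.569900
P(misconfigured router | latency alert, DDoS attack) = 0.238700/0.569900 ≈ 0.4188
— DDoS attack explains away the evidence for misconfigured router.

Pr(misconfigured router | latency alert) ≈ 0.7515; Pr(misconfigured router | latency alert, DDoS attack) ≈ 0.4188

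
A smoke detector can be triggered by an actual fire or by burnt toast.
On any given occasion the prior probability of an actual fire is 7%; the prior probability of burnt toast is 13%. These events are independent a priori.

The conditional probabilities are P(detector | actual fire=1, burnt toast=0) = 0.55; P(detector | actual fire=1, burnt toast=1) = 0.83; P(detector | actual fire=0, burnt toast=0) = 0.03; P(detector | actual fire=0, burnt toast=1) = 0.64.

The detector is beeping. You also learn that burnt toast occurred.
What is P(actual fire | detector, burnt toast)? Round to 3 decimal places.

P(detector | burnt toast) = 0.64·0.93 + 0.83·0.07 = 0.595200 + 0.058100 = 0.653300
The actual fire-present share is 0.83·0.07 = 0.058100.
P(actual fire | detector, burnt toast) = 0.058100 / 0.653300 ≈ 0.089

P(actual fire | detector, burnt toast) ≈ 0.089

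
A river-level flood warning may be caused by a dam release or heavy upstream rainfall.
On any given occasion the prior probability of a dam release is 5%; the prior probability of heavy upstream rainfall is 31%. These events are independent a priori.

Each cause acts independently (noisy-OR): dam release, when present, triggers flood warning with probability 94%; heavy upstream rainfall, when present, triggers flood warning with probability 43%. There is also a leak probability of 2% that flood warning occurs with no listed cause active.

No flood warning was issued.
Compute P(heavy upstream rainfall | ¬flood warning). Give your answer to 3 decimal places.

P(heavy upstream rainfall | ¬flood warning) ≈ 0.204

Under noisy-OR, P(flood warning | causes) = 1 − (1−0.02)·∏(1−qᵢ) over the active causes.
P(¬flood warning) = 0.98*0.95*0.69 + 0.5586*0.95*0.31 + 0.0588*0.05*0.69 + 0.033516*0.05*0.31 = 0.642390 + 0.164508 + 0.002029 + 0.000519 = 0.809446
The heavy upstream rainfall-present share is 0.164508 + 0.000519 = 0.165027.
Hence the posterior is 0.165027/0.809446 ≈ 0.204.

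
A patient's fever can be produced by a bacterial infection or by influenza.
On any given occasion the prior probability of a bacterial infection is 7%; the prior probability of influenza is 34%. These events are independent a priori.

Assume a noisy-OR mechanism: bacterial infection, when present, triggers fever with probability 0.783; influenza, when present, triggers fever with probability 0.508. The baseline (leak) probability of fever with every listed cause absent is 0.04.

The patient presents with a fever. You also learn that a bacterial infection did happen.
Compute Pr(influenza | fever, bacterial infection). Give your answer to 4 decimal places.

Pr(influenza | fever, bacterial infection) ≈ 0.3687

Under noisy-OR, P(fever | causes) = 1 − (1−0.04)·∏(1−qᵢ) over the active causes.
P(fever | bacterial infection) = 0.79168*0.66 + 0.897507*0.34 = 0.522509 + 0.305152 = 0.827661
Of this, 0.305152 comes from 0.897507*0.34 (the influenza=true cases).
So P(influenza | fever, bacterial infection) = 0.305152/0.827661 ≈ 0.3687.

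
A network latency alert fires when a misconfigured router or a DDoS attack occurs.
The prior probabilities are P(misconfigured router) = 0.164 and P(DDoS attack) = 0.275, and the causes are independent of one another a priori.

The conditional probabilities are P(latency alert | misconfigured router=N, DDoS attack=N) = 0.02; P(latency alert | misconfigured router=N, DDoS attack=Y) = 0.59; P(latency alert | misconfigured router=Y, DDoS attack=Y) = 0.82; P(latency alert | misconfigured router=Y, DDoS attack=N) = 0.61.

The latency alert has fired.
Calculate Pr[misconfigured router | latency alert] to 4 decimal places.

Pr[misconfigured router | latency alert] ≈ 0.4257

Weight on misconfigured router=true, given the evidence: 0.072529 + 0.036982 = 0.109511
The normalizing constant is 0.02*0.836*0.725 + 0.59*0.836*0.275 + 0.61*0.164*0.725 + 0.82*0.164*0.275 = 0.257274
P(misconfigured router | latency alert) = 0.109511/0.257274 ≈ 0.4257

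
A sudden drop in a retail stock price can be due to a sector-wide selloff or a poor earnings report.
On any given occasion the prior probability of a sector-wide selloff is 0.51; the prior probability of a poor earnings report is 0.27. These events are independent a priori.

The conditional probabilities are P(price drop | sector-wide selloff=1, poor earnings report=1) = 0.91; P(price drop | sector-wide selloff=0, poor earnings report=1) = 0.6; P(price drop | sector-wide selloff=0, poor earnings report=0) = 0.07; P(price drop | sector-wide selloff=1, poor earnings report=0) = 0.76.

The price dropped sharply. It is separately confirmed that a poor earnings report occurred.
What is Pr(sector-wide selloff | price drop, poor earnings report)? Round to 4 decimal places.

Weight on sector-wide selloff=true, given the evidence: 0.91*0.51 = 0.464100
Denominator P(price drop | poor earnings report): 0.6*0.49 + 0.91*0.51 = 0.758100
Posterior = 0.464100 / 0.758100 ≈ 0.6122

Pr(sector-wide selloff | price drop, poor earnings report) ≈ 0.6122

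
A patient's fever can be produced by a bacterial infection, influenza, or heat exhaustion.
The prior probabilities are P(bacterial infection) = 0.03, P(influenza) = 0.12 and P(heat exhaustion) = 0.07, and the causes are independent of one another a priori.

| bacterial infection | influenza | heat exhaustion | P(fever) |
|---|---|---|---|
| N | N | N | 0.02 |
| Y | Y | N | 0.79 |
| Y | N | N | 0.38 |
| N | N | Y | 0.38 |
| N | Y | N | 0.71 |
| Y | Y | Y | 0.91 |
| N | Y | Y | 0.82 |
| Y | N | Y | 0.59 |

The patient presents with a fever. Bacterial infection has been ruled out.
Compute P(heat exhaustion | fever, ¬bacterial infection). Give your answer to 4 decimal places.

P(heat exhaustion | fever, ¬bacterial infection) ≈ 0.2406

Enumerate the 4 (influenza, heat exhaustion) configurations and weight by the priors:
  P(fever | ¬bacterial infection) = 0.02×0.88×0.93 + 0.38×0.88×0.07 + 0.71×0.12×0.93 + 0.82×0.12×0.07
        = 0.016368 + 0.023408 + 0.079236 + 0.006888 = 0.125900
The terms with heat exhaustion present sum to 0.030296, so
  P(heat exhaustion | fever, ¬bacterial infection) = 0.030296 / 0.125900 ≈ 0.2406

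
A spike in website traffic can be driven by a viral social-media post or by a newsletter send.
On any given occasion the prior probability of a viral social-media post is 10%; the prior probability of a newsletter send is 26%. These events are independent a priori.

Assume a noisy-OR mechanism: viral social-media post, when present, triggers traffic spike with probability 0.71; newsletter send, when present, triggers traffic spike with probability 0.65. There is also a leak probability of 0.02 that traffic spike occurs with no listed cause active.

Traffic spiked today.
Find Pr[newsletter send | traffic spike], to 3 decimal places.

Pr[newsletter send | traffic spike] ≈ 0.728

Under noisy-OR, P(traffic spike | causes) = 1 − (1−0.02)·∏(1−qᵢ) over the active causes.
Weight on newsletter send=true, given the evidence: 0.153738 + 0.023414 = 0.177152
Denominator P(traffic spike): 0.02*0.9*0.74 + 0.657*0.9*0.26 + 0.7158*0.1*0.74 + 0.90053*0.1*0.26 = 0.243441
P(newsletter send | traffic spike) = 0.177152/0.243441 ≈ 0.728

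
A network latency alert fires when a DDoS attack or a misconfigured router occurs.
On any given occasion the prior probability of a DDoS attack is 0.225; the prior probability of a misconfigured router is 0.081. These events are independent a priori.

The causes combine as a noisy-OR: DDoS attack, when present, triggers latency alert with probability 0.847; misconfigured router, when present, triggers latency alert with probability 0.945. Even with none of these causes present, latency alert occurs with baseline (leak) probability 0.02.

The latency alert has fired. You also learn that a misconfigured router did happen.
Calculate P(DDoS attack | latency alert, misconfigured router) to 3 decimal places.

P(DDoS attack | latency alert, misconfigured router) ≈ 0.233

Under noisy-OR, P(latency alert | causes) = 1 − (1−0.02)·∏(1−qᵢ) over the active causes.
Numerator (weight on configurations with DDoS attack): 0.991753*0.225 = 0.223144
The normalizing constant is 0.9461*0.775 + 0.991753*0.225 = 0.956372
P(DDoS attack | latency alert, misconfigured router) = 0.223144/0.956372 ≈ 0.233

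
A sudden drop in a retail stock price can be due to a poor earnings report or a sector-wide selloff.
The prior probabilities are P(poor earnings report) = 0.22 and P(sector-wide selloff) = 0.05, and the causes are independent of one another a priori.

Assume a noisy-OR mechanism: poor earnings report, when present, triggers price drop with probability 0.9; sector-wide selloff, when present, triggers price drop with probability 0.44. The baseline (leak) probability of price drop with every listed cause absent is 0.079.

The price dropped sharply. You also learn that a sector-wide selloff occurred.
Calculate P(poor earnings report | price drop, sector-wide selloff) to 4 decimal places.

Under noisy-OR, P(price drop | causes) = 1 − (1−0.079)·∏(1−qᵢ) over the active causes.
Enumerate both values of poor earnings report and weight by the priors:
  P(price drop | sector-wide selloff) = 0.48424*0.78 + 0.948424*0.22
        = 0.377707 + 0.208653 = 0.586360
Configurations with poor earnings report contribute 0.208653, so
  P(poor earnings report | price drop, sector-wide selloff) = 0.208653 / 0.586360 ≈ 0.3558

P(poor earnings report | price drop, sector-wide selloff) ≈ 0.3558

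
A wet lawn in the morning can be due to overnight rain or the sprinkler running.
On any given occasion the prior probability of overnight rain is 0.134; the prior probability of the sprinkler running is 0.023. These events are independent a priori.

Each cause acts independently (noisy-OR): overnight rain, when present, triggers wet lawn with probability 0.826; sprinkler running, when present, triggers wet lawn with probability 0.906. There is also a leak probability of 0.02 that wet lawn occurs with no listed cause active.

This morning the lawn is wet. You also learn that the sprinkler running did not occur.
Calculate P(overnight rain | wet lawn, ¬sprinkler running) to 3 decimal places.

P(overnight rain | wet lawn, ¬sprinkler running) ≈ 0.865

Under noisy-OR, P(wet lawn | causes) = 1 − (1−0.02)·∏(1−qᵢ) over the active causes.
For the numerator, keep only overnight rain=true terms: 0.82948×0.134 = 0.111150
Denominator P(wet lawn | ¬sprinkler running): 0.02×0.866 + 0.82948×0.134 = 0.128470
P(overnight rain | wet lawn, ¬sprinkler running) = 0.111150/0.128470 ≈ 0.865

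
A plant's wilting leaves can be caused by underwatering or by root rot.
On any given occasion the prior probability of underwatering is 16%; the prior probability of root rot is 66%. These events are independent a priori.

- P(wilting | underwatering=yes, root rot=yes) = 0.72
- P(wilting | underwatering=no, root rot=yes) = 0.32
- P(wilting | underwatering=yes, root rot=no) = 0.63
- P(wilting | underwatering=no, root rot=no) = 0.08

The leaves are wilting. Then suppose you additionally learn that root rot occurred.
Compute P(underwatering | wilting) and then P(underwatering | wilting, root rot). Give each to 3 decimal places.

Enumerate the 4 (underwatering, root rot) configurations and weight by the priors:
  P(wilting) = 0.08*0.84*0.34 + 0.32*0.84*0.66 + 0.63*0.16*0.34 + 0.72*0.16*0.66
        = 0.022848 + 0.177408 + 0.034272 + 0.076032 = 0.310560
Keeping only the underwatering-present terms gives 0.110304, so
  P(underwatering | wilting) = 0.110304 / 0.310560 ≈ 0.355

Now condition on the additional information:
Enumerate both values of underwatering and weight by the priors:
  P(wilting | root rot) = 0.32×0.84 + 0.72×0.16
        = 0.268800 + 0.115200 = 0.384000
Configurations with underwatering contribute 0.115200, so
  P(underwatering | wilting, root rot) = 0.115200 / 0.384000 ≈ 0.300
This is intercausal reasoning (explaining away): once root rot accounts for the wilting, underwatering becomes less likely.

P(underwatering | wilting) ≈ 0.355; P(underwatering | wilting, root rot) ≈ 0.300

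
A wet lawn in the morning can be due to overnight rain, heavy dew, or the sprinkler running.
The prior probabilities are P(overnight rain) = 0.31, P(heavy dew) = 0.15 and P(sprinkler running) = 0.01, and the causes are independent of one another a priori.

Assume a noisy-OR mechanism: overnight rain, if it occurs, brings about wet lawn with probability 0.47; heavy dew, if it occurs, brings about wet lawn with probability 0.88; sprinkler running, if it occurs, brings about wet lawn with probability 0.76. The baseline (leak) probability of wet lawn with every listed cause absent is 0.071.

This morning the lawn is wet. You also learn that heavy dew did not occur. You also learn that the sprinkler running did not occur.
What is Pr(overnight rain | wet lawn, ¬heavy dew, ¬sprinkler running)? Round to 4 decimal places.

Pr(overnight rain | wet lawn, ¬heavy dew, ¬sprinkler running) ≈ 0.7626

Under noisy-OR, P(wet lawn | causes) = 1 − (1−0.071)·∏(1−qᵢ) over the active causes.
Weight on overnight rain=true, given the evidence: 0.50763*0.31 = 0.157365
The normalizing constant is 0.071*0.69 + 0.50763*0.31 = 0.206355
Posterior = 0.157365 / 0.206355 ≈ 0.7626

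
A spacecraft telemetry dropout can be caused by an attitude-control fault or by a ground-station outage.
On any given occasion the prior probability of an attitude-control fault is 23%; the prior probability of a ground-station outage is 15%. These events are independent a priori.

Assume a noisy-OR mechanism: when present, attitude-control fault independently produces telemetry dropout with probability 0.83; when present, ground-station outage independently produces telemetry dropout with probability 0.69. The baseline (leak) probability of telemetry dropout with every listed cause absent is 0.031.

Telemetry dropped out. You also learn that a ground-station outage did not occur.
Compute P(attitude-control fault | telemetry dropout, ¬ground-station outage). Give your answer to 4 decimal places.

Under noisy-OR, P(telemetry dropout | causes) = 1 − (1−0.031)·∏(1−qᵢ) over the active causes.
P(telemetry dropout | ¬ground-station outage) = 0.031·0.77 + 0.83527·0.23 = 0.023870 + 0.192112 = 0.215982
The attitude-control fault-present share is 0.83527·0.23 = 0.192112.
P(attitude-control fault | telemetry dropout, ¬ground-station outage) = 0.192112 / 0.215982 ≈ 0.8895

P(attitude-control fault | telemetry dropout, ¬ground-station outage) ≈ 0.8895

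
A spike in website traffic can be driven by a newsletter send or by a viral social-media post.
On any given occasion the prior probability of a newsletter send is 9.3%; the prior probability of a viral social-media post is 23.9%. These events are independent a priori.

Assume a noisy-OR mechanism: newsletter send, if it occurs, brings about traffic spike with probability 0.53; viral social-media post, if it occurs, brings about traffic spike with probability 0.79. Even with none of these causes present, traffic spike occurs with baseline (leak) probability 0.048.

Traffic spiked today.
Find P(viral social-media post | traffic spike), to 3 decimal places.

Under noisy-OR, P(traffic spike | causes) = 1 − (1−0.048)·∏(1−qᵢ) over the active causes.
Enumerate the 4 (newsletter send, viral social-media post) configurations and weight by the priors:
  P(traffic spike) = 0.048*0.907*0.761 + 0.80008*0.907*0.239 + 0.55256*0.093*0.761 + 0.906038*0.093*0.239
        = 0.033131 + 0.173436 + 0.039106 + 0.020139 = 0.265812
Configurations with viral social-media post contribute 0.193575, so
  P(viral social-media post | traffic spike) = 0.193575 / 0.265812 ≈ 0.728

P(viral social-media post | traffic spike) ≈ 0.728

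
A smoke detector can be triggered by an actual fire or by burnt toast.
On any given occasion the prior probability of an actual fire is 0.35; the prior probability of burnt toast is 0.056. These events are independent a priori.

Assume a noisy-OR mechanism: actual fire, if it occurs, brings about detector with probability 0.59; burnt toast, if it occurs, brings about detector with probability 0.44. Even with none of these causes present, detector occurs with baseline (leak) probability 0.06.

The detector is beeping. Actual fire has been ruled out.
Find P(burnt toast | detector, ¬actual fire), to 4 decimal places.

Under noisy-OR, P(detector | causes) = 1 − (1−0.06)·∏(1−qᵢ) over the active causes.
Weight on burnt toast=true, given the evidence: 0.4736*0.056 = 0.026522
Denominator P(detector | ¬actual fire): 0.06*0.944 + 0.4736*0.056 = 0.083162
Posterior = 0.026522 / 0.083162 ≈ 0.3189

P(burnt toast | detector, ¬actual fire) ≈ 0.3189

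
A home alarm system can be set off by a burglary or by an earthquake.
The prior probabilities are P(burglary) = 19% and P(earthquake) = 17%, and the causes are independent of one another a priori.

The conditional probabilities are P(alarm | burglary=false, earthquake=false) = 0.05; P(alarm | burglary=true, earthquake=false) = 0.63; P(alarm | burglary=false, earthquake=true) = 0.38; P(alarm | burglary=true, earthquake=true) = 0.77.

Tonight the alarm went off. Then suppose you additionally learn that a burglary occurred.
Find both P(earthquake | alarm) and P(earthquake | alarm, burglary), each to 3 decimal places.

Weight on earthquake=true, given the evidence: 0.052326 + 0.024871 = 0.077197
The normalizing constant is 0.05*0.81*0.83 + 0.38*0.81*0.17 + 0.63*0.19*0.83 + 0.77*0.19*0.17 = 0.210163
P(earthquake | alarm) = 0.077197/0.210163 ≈ 0.367

With the extra evidence:
For the numerator, keep only earthquake=true terms: 0.77*0.17 = 0.130900
Normalizer over all consistent configurations: 0.63*0.83 + 0.77*0.17 = 0.653800
P(earthquake | alarm, burglary) = 0.130900/0.653800 ≈ 0.200
This is intercausal reasoning (explaining away): once burglary accounts for the alarm, earthquake becomes less likely.

P(earthquake | alarm) ≈ 0.367; P(earthquake | alarm, burglary) ≈ 0.200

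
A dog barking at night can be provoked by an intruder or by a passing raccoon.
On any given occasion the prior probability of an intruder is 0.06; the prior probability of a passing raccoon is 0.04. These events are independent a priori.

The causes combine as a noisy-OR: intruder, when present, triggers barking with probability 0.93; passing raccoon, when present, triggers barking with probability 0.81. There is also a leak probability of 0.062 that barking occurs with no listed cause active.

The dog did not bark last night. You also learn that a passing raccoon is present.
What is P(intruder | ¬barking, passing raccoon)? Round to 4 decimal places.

Under noisy-OR, P(barking | causes) = 1 − (1−0.062)·∏(1−qᵢ) over the active causes.
Sum P(¬barking|·) weighted by the priors over both values of intruder:
  P(¬barking | passing raccoon) = 0.17822×0.94 + 0.012475×0.06
        = 0.167527 + 0.000748 = 0.168275
Keeping only the intruder-present terms gives 0.000748, so
  P(intruder | ¬barking, passing raccoon) = 0.000748 / 0.168275 ≈ 0.0044

P(intruder | ¬barking, passing raccoon) ≈ 0.0044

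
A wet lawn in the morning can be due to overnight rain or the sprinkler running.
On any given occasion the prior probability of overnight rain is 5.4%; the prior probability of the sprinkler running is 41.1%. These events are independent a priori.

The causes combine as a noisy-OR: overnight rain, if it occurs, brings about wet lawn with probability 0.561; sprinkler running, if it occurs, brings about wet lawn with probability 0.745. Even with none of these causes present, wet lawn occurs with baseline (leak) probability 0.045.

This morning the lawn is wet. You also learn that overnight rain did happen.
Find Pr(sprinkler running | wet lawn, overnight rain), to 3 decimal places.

Pr(sprinkler running | wet lawn, overnight rain) ≈ 0.518

Under noisy-OR, P(wet lawn | causes) = 1 − (1−0.045)·∏(1−qᵢ) over the active causes.
Numerator (weight on configurations with sprinkler running): 0.893093×0.411 = 0.367061
The normalizing constant is 0.580755×0.589 + 0.893093×0.411 = 0.709126
Posterior = 0.367061 / 0.709126 ≈ 0.518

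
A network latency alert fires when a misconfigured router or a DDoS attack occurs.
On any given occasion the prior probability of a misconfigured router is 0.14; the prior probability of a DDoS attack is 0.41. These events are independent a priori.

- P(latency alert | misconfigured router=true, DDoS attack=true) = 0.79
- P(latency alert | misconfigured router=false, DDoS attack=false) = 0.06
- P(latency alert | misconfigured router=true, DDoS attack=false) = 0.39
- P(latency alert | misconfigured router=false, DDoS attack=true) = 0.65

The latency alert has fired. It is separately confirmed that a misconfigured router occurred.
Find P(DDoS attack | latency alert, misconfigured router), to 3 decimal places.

P(DDoS attack | latency alert, misconfigured router) ≈ 0.585

P(latency alert | misconfigured router) = 0.39·0.59 + 0.79·0.41 = 0.230100 + 0.323900 = 0.554000
Of this, 0.323900 comes from 0.79·0.41 (the DDoS attack=true cases).
So P(DDoS attack | latency alert, misconfigured router) = 0.323900/0.554000 ≈ 0.585.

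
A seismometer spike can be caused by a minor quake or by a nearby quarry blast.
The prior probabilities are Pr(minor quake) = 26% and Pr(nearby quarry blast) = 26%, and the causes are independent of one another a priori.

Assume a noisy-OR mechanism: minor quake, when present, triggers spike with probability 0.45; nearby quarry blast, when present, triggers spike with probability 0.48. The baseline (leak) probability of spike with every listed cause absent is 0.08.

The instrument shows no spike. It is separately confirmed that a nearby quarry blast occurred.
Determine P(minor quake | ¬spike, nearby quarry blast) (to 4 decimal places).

P(minor quake | ¬spike, nearby quarry blast) ≈ 0.1619

Under noisy-OR, P(spike | causes) = 1 − (1−0.08)·∏(1−qᵢ) over the active causes.
P(¬spike | nearby quarry blast) = 0.4784*0.74 + 0.26312*0.26 = 0.354016 + 0.068411 = 0.422427
Of this, 0.068411 comes from 0.26312*0.26 (the minor quake=true cases).
Hence the posterior is 0.068411/0.422427 ≈ 0.1619.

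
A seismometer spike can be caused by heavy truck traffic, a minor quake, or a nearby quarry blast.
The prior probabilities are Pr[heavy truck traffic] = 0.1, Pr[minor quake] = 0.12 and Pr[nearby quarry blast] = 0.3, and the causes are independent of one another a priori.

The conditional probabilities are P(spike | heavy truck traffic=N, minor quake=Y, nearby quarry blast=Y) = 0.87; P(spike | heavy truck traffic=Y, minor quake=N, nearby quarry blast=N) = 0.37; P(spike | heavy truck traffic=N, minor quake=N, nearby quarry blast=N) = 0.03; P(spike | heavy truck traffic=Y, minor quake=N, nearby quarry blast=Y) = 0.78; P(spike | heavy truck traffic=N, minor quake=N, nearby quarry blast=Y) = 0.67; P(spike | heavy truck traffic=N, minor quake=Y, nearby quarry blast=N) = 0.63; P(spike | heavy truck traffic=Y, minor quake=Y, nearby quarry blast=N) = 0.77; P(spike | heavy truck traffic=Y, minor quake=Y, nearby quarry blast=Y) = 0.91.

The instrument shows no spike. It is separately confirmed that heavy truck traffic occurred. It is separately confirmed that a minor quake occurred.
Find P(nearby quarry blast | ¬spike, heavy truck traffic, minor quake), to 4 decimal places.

P(nearby quarry blast | ¬spike, heavy truck traffic, minor quake) ≈ 0.1436

Weight on nearby quarry blast=true, given the evidence: 0.09×0.3 = 0.027000
The normalizing constant is 0.23×0.7 + 0.09×0.3 = 0.188000
Posterior = 0.027000 / 0.188000 ≈ 0.1436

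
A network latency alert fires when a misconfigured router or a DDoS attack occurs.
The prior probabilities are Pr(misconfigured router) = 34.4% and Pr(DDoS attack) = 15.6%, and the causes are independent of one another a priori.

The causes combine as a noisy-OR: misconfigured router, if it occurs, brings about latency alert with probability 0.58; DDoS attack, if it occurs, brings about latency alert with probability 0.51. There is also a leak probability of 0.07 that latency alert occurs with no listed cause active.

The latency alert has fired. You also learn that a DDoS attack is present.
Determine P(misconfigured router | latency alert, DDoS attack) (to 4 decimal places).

Under noisy-OR, P(latency alert | causes) = 1 − (1−0.07)·∏(1−qᵢ) over the active causes.
P(latency alert | DDoS attack) = 0.5443×0.656 + 0.808606×0.344 = 0.357061 + 0.278160 = 0.635221
Restricting to configurations with misconfigured router present: 0.808606×0.344 = 0.278160.
Hence the posterior is 0.278160/0.635221 ≈ 0.4379.

P(misconfigured router | latency alert, DDoS attack) ≈ 0.4379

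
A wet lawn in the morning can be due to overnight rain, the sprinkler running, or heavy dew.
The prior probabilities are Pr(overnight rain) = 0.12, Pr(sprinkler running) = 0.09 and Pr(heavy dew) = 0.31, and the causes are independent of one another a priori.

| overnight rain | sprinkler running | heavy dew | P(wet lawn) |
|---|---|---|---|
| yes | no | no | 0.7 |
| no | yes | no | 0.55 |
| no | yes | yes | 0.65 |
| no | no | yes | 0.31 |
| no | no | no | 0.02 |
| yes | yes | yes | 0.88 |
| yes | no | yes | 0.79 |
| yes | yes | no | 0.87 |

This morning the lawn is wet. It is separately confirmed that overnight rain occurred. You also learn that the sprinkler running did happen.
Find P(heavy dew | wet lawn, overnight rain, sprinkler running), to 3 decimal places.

P(heavy dew | wet lawn, overnight rain, sprinkler running) ≈ 0.312

P(wet lawn | overnight rain, sprinkler running) = 0.87·0.69 + 0.88·0.31 = 0.600300 + 0.272800 = 0.873100
Restricting to configurations with heavy dew present: 0.88·0.31 = 0.272800.
So P(heavy dew | wet lawn, overnight rain, sprinkler running) = 0.272800/0.873100 ≈ 0.312.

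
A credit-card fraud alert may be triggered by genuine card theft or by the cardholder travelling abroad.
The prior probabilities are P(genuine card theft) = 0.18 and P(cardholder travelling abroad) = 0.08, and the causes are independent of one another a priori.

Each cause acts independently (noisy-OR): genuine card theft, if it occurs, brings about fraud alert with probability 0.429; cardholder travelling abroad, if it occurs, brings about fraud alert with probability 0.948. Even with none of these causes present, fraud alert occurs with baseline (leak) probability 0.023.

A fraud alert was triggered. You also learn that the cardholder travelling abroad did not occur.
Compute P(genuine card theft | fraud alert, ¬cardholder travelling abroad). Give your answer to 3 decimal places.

Under noisy-OR, P(fraud alert | causes) = 1 − (1−0.023)·∏(1−qᵢ) over the active causes.
Weight on genuine card theft=true, given the evidence: 0.442133·0.18 = 0.079584
Normalizer over all consistent configurations: 0.023·0.82 + 0.442133·0.18 = 0.098444
Posterior = 0.079584 / 0.098444 ≈ 0.808

P(genuine card theft | fraud alert, ¬cardholder travelling abroad) ≈ 0.808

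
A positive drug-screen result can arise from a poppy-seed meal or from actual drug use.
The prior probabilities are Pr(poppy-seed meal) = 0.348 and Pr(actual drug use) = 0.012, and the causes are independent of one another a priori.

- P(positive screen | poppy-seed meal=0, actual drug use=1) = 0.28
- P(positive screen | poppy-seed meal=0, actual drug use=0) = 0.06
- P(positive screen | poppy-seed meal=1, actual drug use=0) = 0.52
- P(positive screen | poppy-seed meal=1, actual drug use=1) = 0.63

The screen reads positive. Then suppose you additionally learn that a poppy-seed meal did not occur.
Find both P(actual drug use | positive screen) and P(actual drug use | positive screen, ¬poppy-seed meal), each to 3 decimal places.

Weight on actual drug use=true, given the evidence: 0.002191 + 0.002631 = 0.004822
Denominator P(positive screen): 0.06·0.652·0.988 + 0.28·0.652·0.012 + 0.52·0.348·0.988 + 0.63·0.348·0.012 = 0.222261
P(actual drug use | positive screen) = 0.004822/0.222261 ≈ 0.022

Now condition on the additional information:
P(positive screen | ¬poppy-seed meal) = 0.06·0.988 + 0.28·0.012 = 0.059280 + 0.003360 = 0.062640
Of this, 0.003360 comes from 0.28·0.012 (the actual drug use=true cases).
P(actual drug use | positive screen, ¬poppy-seed meal) = 0.003360 / 0.062640 ≈ 0.054
Ruling out poppy-seed meal raises the posterior on actual drug use — the flip side of explaining away.

P(actual drug use | positive screen) ≈ 0.022; P(actual drug use | positive screen, ¬poppy-seed meal) ≈ 0.054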